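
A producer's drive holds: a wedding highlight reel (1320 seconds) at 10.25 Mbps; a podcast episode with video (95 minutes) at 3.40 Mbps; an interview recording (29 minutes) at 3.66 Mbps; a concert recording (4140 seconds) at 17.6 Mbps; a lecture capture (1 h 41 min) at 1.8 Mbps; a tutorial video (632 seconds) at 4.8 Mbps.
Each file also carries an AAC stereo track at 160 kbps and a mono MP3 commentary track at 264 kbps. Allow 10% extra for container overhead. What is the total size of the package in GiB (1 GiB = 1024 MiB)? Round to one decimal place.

17.2 GiB

Audio total: 160 + 264 = 424 kbps = 0.424 Mbps.
wedding highlight reel: 10.674 Mbps × 1320 s × 1.10 = 15498.6 Mb
podcast episode with video: 3.824 Mbps × 5700 s × 1.10 = 23976.5 Mb
interview recording: 4.084 Mbps × 1740 s × 1.10 = 7816.8 Mb
concert recording: 18.024 Mbps × 4140 s × 1.10 = 82081.3 Mb
lecture capture: 2.224 Mbps × 6060 s × 1.10 = 14825.2 Mb
tutorial video: 5.224 Mbps × 632 s × 1.10 = 3631.7 Mb
Total: 147830.1 Mb = 18478.8 MB.
= 17.21 GiB.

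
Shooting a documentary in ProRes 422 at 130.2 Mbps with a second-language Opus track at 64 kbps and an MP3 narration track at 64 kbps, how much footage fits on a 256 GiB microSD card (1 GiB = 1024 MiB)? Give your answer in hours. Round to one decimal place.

Audio total: 64 + 64 = 128 kbps = 0.128 Mbps.
Total bitrate: 130.2 + 0.128 = 130.328 Mbps.
Capacity: 256 GiB = 2,199,023 Mb.
Recording time: 2,199,023 / 130.328 = 16,873 s ≈ 4.69 hours.

4.7 hours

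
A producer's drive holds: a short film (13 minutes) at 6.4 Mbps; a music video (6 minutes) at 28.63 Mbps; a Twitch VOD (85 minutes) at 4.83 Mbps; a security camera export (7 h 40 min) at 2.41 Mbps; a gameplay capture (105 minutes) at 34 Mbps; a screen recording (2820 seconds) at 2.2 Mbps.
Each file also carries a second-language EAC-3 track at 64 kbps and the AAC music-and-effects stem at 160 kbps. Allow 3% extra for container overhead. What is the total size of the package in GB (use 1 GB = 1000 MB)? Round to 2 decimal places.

43.32 GB

Audio total: 64 + 160 = 224 kbps = 0.224 Mbps.
short film: 6.624 Mbps × 780 s × 1.03 = 5321.7 Mb
music video: 28.854 Mbps × 360 s × 1.03 = 10699.1 Mb
Twitch VOD: 5.054 Mbps × 5100 s × 1.03 = 26548.7 Mb
security camera export: 2.634 Mbps × 27600 s × 1.03 = 74879.4 Mb
gameplay capture: 34.224 Mbps × 6300 s × 1.03 = 222079.5 Mb
screen recording: 2.424 Mbps × 2820 s × 1.03 = 7040.8 Mb
Total: 346569.1 Mb = 43321.1 MB.
= 43.32 GB.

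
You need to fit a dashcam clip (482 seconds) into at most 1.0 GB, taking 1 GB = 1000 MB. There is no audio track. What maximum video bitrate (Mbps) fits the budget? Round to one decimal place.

16.6 Mbps

Budget: 1.0 GB = 8000.0 Mb.
Total bitrate budget: 8000.0 Mb / 482 s = 16.598 Mbps.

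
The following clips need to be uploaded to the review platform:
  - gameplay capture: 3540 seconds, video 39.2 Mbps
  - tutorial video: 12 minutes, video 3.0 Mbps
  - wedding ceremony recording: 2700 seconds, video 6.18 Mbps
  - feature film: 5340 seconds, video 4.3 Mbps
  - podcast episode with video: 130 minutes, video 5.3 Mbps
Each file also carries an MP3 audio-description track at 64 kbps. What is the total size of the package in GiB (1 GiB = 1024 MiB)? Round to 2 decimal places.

25.98 GiB

Audio: 64 kbps = 0.064 Mbps.
gameplay capture: 39.264 Mbps × 3540 s = 138994.6 Mb
tutorial video: 3.064 Mbps × 720 s = 2206.1 Mb
wedding ceremony recording: 6.244 Mbps × 2700 s = 16858.8 Mb
feature film: 4.364 Mbps × 5340 s = 23303.8 Mb
podcast episode with video: 5.364 Mbps × 7800 s = 41839.2 Mb
Total: 223202.4 Mb = 27900.3 MB.
= 25.98 GiB.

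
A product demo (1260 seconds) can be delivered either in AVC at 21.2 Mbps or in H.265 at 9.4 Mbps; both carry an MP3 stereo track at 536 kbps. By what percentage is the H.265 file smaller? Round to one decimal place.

54.3%

Audio: 536 kbps = 0.536 Mbps.
AVC: 21.736 Mbps × 1260 s = 27387.4 Mb = 3.423 GB.
H.265: 9.936 Mbps × 1260 s = 12519.4 Mb = 1.565 GB.
Reduction: (1 − 1.565/3.423) × 100 = 54.29%.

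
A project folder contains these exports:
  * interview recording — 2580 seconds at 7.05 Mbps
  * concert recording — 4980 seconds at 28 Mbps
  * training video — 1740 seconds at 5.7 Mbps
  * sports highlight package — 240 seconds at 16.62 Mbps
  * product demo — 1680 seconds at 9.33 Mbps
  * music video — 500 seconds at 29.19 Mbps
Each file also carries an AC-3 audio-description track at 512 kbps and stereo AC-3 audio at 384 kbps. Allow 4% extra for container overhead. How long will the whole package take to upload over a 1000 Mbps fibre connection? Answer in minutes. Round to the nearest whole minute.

4 minutes

Audio total: 512 + 384 = 896 kbps = 0.896 Mbps.
interview recording: 7.946 Mbps × 2580 s × 1.04 = 21320.7 Mb
concert recording: 28.896 Mbps × 4980 s × 1.04 = 149658.2 Mb
training video: 6.596 Mbps × 1740 s × 1.04 = 11936.1 Mb
sports highlight package: 17.516 Mbps × 240 s × 1.04 = 4372.0 Mb
product demo: 10.226 Mbps × 1680 s × 1.04 = 17866.9 Mb
music video: 30.086 Mbps × 500 s × 1.04 = 15644.7 Mb
Total: 220798.6 Mb = 27599.8 MB.
At 1000 Mbps: 220798.6 / 1000 = 221 s ≈ 3.68 minutes.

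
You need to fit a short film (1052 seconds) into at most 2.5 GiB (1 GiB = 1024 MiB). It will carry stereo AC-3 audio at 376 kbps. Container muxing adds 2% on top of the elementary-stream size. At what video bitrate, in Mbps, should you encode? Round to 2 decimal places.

Budget: 2.5 GiB = 21474.8 Mb.
Stream payload after overhead: 21474.8 / 1.02 = 21053.8 Mb.
Total bitrate budget: 21053.8 Mb / 1052 s = 20.013 Mbps.
Audio: 376 kbps = 0.376 Mbps.
Video: 20.013 − 0.376 = 19.637 Mbps.

19.64 Mbps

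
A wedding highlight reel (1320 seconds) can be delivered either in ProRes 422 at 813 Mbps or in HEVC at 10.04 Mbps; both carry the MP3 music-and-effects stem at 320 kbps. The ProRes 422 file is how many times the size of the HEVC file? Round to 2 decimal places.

Audio: 320 kbps = 0.320 Mbps.
ProRes 422: 813.320 Mbps × 1320 s = 1073582.4 Mb = 124.981 GiB.
HEVC: 10.360 Mbps × 1320 s = 13675.2 Mb = 1.592 GiB.
Ratio: 124.981 / 1.592 = 78.506.

78.51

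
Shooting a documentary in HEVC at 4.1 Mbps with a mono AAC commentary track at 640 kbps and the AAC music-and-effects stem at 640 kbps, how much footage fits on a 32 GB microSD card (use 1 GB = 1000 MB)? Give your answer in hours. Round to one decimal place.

Audio total: 640 + 640 = 1280 kbps = 1.280 Mbps.
Total bitrate: 4.1 + 1.280 = 5.380 Mbps.
Capacity: 32 GB = 256,000 Mb.
Recording time: 256,000 / 5.380 = 47,584 s ≈ 13.2 hours.

13.2 hours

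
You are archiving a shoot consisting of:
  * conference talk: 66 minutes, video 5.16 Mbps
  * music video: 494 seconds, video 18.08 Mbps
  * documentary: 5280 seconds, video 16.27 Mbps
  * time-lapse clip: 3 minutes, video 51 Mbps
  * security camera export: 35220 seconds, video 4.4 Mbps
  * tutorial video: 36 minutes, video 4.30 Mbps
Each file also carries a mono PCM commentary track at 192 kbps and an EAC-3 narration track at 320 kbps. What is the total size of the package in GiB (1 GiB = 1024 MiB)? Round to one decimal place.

36.4 GiB

Audio total: 192 + 320 = 512 kbps = 0.512 Mbps.
conference talk: 5.672 Mbps × 3960 s = 22461.1 Mb
music video: 18.592 Mbps × 494 s = 9184.4 Mb
documentary: 16.782 Mbps × 5280 s = 88609.0 Mb
time-lapse clip: 51.512 Mbps × 180 s = 9272.2 Mb
security camera export: 4.912 Mbps × 35220 s = 173000.6 Mb
tutorial video: 4.812 Mbps × 2160 s = 10393.9 Mb
Total: 312921.2 Mb = 39115.2 MB.
= 36.43 GiB.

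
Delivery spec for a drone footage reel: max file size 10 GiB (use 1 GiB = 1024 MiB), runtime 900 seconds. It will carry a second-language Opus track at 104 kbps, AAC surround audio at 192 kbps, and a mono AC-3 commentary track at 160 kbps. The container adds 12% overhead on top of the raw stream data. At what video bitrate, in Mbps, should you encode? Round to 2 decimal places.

84.76 Mbps

Budget: 10 GiB = 85899.3 Mb.
Stream payload after overhead: 85899.3 / 1.12 = 76695.8 Mb.
Total bitrate budget: 76695.8 Mb / 900 s = 85.218 Mbps.
Audio total: 104 + 192 + 160 = 456 kbps = 0.456 Mbps.
Video: 85.218 − 0.456 = 84.762 Mbps.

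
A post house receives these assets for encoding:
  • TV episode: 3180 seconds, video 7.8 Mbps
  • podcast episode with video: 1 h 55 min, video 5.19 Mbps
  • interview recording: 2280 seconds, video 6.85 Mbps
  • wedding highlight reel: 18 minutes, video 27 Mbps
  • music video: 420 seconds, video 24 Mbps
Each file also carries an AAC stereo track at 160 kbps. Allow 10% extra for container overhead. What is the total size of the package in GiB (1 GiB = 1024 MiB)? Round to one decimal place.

Audio: 160 kbps = 0.160 Mbps.
TV episode: 7.960 Mbps × 3180 s × 1.10 = 27844.1 Mb
podcast episode with video: 5.350 Mbps × 6900 s × 1.10 = 40606.5 Mb
interview recording: 7.010 Mbps × 2280 s × 1.10 = 17581.1 Mb
wedding highlight reel: 27.160 Mbps × 1080 s × 1.10 = 32266.1 Mb
music video: 24.160 Mbps × 420 s × 1.10 = 11161.9 Mb
Total: 129459.7 Mb = 16182.5 MB.
= 15.07 GiB.

15.1 GiB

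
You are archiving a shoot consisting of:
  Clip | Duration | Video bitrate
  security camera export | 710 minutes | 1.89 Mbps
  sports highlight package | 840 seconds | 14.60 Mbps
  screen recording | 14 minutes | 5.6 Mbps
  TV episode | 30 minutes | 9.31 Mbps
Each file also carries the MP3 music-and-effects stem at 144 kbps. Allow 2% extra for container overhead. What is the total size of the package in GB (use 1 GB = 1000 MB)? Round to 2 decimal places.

15.41 GB

Audio: 144 kbps = 0.144 Mbps.
security camera export: 2.034 Mbps × 42600 s × 1.02 = 88381.4 Mb
sports highlight package: 14.744 Mbps × 840 s × 1.02 = 12632.7 Mb
screen recording: 5.744 Mbps × 840 s × 1.02 = 4921.5 Mb
TV episode: 9.454 Mbps × 1800 s × 1.02 = 17357.5 Mb
Total: 123293.0 Mb = 15411.6 MB.
= 15.41 GB.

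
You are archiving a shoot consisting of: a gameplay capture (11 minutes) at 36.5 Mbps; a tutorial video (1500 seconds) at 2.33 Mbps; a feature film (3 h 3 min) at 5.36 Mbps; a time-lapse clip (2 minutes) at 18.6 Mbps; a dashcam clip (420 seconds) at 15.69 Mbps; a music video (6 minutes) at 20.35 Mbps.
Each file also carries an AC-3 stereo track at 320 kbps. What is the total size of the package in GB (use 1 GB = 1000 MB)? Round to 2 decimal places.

13.38 GB

Audio: 320 kbps = 0.320 Mbps.
gameplay capture: 36.820 Mbps × 660 s = 24301.2 Mb
tutorial video: 2.650 Mbps × 1500 s = 3975.0 Mb
feature film: 5.680 Mbps × 10980 s = 62366.4 Mb
time-lapse clip: 18.920 Mbps × 120 s = 2270.4 Mb
dashcam clip: 16.010 Mbps × 420 s = 6724.2 Mb
music video: 20.670 Mbps × 360 s = 7441.2 Mb
Total: 107078.4 Mb = 13384.8 MB.
= 13.38 GB.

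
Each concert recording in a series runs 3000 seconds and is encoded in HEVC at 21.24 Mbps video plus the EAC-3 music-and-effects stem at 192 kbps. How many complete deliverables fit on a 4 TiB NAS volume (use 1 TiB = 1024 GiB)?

547

Audio: 192 kbps = 0.192 Mbps.
Total bitrate: 21.432 Mbps.
Per item: 21.432 Mbps × 3000 s = 64,296 Mb = 8,037 MB.
Capacity: 4 TiB = 35,184,372 Mb; 547.22 items → 547 complete.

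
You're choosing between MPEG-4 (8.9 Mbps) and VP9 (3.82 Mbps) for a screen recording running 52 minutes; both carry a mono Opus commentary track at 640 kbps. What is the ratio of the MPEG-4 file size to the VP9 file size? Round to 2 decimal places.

2.14

52 min = 3120 s
Audio: 640 kbps = 0.640 Mbps.
MPEG-4: 9.540 Mbps × 3120 s = 29764.8 Mb = 3.721 GB.
VP9: 4.460 Mbps × 3120 s = 13915.2 Mb = 1.739 GB.
Ratio: 3.721 / 1.739 = 2.139.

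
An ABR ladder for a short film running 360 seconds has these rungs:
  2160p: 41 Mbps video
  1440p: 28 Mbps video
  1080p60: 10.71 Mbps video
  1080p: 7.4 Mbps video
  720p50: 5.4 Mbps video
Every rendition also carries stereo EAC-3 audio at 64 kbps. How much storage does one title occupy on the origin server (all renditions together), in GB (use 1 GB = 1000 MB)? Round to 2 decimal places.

4.18 GB

Audio: 64 kbps = 0.064 Mbps.
Sum of rendition bitrates: (41+0.064) + (28+0.064) + (10.71+0.064) + (7.4+0.064) + (5.4+0.064) = 92.830 Mbps.
× 360 s = 33,419 Mb = 4,177 MB = 4.177 GB.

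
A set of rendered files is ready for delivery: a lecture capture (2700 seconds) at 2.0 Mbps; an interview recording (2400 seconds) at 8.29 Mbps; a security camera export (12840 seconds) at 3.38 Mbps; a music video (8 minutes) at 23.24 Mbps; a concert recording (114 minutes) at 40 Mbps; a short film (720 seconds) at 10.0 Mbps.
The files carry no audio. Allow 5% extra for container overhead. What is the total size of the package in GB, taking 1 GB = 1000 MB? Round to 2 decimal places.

lecture capture: 2.000 Mbps × 2700 s × 1.05 = 5670.0 Mb
interview recording: 8.290 Mbps × 2400 s × 1.05 = 20890.8 Mb
security camera export: 3.380 Mbps × 12840 s × 1.05 = 45569.2 Mb
music video: 23.240 Mbps × 480 s × 1.05 = 11713.0 Mb
concert recording: 40.000 Mbps × 6840 s × 1.05 = 287280.0 Mb
short film: 10.000 Mbps × 720 s × 1.05 = 7560.0 Mb
Total: 378682.9 Mb = 47335.4 MB.
= 47.34 GB.

47.34 GB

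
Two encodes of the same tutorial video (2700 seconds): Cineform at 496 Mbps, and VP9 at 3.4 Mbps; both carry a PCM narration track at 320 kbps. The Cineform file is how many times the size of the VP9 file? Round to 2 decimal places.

Audio: 320 kbps = 0.320 Mbps.
Cineform: 496.320 Mbps × 2700 s = 1340064.0 Mb = 167.508 GB.
VP9: 3.720 Mbps × 2700 s = 10044.0 Mb = 1.256 GB.
Ratio: 167.508 / 1.256 = 133.419.

133.42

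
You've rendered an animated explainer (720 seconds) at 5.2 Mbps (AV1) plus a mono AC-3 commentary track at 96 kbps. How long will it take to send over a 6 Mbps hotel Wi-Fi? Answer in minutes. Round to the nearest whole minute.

11 minutes

Audio: 96 kbps = 0.096 Mbps.
Total bitrate: 5.296 Mbps.
File: 5.296 Mbps × 720 s = 3813.1 Mb.
At 6 Mbps: 3813.1 / 6 = 635.5 s ≈ 10.6 minutes.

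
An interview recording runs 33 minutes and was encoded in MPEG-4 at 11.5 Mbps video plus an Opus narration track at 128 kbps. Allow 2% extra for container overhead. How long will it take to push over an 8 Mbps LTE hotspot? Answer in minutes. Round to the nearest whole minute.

49 minutes

33 min = 1980 s
Audio: 128 kbps = 0.128 Mbps.
Total bitrate: 11.628 Mbps.
File: 11.628 Mbps × 1980 s = 23023.4 Mb.
With 2% container overhead: ×1.02. → 23483.9 Mb.
At 8 Mbps: 23483.9 / 8 = 2935.5 s ≈ 48.9 minutes.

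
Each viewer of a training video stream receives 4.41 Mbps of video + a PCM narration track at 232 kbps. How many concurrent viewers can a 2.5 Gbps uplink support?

Audio: 232 kbps = 0.232 Mbps.
Per-viewer media rate: 4.642 Mbps.
2.5 Gbps = 2,500 Mbps; 2,500 / 4.642 = 538.56 → 538 viewers.

538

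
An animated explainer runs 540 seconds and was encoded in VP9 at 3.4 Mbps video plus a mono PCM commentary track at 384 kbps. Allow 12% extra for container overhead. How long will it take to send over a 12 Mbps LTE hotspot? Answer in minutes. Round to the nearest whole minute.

Audio: 384 kbps = 0.384 Mbps.
Total bitrate: 3.784 Mbps.
File: 3.784 Mbps × 540 s = 2043.4 Mb.
With 12% container overhead: ×1.12. → 2288.6 Mb.
At 12 Mbps: 2288.6 / 12 = 190.7 s ≈ 3.18 minutes.

3 minutes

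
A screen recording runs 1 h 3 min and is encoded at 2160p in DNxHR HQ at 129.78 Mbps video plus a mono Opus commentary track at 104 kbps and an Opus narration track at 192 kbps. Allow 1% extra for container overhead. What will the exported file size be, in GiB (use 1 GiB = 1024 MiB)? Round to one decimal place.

1 h 3 min = 63 min = 3780 s
Audio total: 104 + 192 = 296 kbps = 0.296 Mbps.
Total bitrate: 129.78 + 0.296 = 130.076 Mbps.
Stream data: 130.076 Mbps × 3780 s = 491687.3 Mb.
With 1% container overhead: ×1.01.
496,604 Mb = 62,075,519,100 bytes ÷ 1,073,741,824 = 57.81 GiB.

57.8 GiB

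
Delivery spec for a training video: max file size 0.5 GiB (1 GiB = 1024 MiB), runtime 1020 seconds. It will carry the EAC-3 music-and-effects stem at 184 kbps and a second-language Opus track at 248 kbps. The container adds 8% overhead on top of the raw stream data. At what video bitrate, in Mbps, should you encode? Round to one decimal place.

Budget: 0.5 GiB = 4295.0 Mb.
Stream payload after overhead: 4295.0 / 1.08 = 3976.8 Mb.
Total bitrate budget: 3976.8 Mb / 1020 s = 3.899 Mbps.
Audio total: 184 + 248 = 432 kbps = 0.432 Mbps.
Video: 3.899 − 0.432 = 3.467 Mbps.

3.5 Mbps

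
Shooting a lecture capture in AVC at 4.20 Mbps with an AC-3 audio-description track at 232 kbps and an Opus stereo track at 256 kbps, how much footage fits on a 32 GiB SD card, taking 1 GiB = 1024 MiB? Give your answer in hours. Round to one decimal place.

Audio total: 232 + 256 = 488 kbps = 0.488 Mbps.
Total bitrate: 4.20 + 0.488 = 4.688 Mbps.
Capacity: 32 GiB = 274,878 Mb.
Recording time: 274,878 / 4.688 = 58,634 s ≈ 16.3 hours.

16.3 hours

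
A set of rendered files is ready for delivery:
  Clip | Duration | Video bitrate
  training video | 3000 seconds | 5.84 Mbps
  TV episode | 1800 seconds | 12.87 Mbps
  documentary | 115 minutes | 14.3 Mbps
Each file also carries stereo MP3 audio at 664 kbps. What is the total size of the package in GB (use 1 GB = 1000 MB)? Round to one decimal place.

Audio: 664 kbps = 0.664 Mbps.
training video: 6.504 Mbps × 3000 s = 19512.0 Mb
TV episode: 13.534 Mbps × 1800 s = 24361.2 Mb
documentary: 14.964 Mbps × 6900 s = 103251.6 Mb
Total: 147124.8 Mb = 18390.6 MB.
= 18.39 GB.

18.4 GB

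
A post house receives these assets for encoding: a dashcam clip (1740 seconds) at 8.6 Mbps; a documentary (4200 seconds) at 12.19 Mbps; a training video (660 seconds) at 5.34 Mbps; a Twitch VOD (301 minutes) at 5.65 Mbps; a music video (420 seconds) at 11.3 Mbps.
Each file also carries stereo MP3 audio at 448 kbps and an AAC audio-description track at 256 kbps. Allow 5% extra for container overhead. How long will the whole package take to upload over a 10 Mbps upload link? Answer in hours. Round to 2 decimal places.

5.66 hours

Audio total: 448 + 256 = 704 kbps = 0.704 Mbps.
dashcam clip: 9.304 Mbps × 1740 s × 1.05 = 16998.4 Mb
documentary: 12.894 Mbps × 4200 s × 1.05 = 56862.5 Mb
training video: 6.044 Mbps × 660 s × 1.05 = 4188.5 Mb
Twitch VOD: 6.354 Mbps × 18060 s × 1.05 = 120490.9 Mb
music video: 12.004 Mbps × 420 s × 1.05 = 5293.8 Mb
Total: 203834.1 Mb = 25479.3 MB.
At 10 Mbps: 203834.1 / 10 = 20383 s ≈ 5.66 hours.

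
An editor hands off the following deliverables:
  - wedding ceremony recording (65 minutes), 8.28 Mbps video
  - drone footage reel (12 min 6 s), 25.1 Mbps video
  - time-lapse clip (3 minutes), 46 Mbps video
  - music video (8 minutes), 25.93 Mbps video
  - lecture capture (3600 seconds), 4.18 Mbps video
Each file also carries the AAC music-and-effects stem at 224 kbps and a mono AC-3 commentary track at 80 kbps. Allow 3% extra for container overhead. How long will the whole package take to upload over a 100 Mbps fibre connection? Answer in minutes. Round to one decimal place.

Audio total: 224 + 80 = 304 kbps = 0.304 Mbps.
wedding ceremony recording: 8.584 Mbps × 3900 s × 1.03 = 34481.9 Mb
drone footage reel: 25.404 Mbps × 726 s × 1.03 = 18996.6 Mb
time-lapse clip: 46.304 Mbps × 180 s × 1.03 = 8584.8 Mb
music video: 26.234 Mbps × 480 s × 1.03 = 12970.1 Mb
lecture capture: 4.484 Mbps × 3600 s × 1.03 = 16626.7 Mb
Total: 91660.1 Mb = 11457.5 MB.
At 100 Mbps: 91660.1 / 100 = 917 s ≈ 15.3 minutes.

15.3 minutes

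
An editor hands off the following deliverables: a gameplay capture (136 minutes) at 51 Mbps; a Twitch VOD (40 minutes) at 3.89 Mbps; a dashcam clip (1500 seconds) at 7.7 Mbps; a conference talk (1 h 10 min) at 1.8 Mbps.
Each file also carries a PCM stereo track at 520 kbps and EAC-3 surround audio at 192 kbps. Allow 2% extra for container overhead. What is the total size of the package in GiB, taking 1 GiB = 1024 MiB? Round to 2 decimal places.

Audio total: 520 + 192 = 712 kbps = 0.712 Mbps.
gameplay capture: 51.712 Mbps × 8160 s × 1.02 = 430409.3 Mb
Twitch VOD: 4.602 Mbps × 2400 s × 1.02 = 11265.7 Mb
dashcam clip: 8.412 Mbps × 1500 s × 1.02 = 12870.4 Mb
conference talk: 2.512 Mbps × 4200 s × 1.02 = 10761.4 Mb
Total: 465306.8 Mb = 58163.3 MB.
= 54.17 GiB.

54.17 GiB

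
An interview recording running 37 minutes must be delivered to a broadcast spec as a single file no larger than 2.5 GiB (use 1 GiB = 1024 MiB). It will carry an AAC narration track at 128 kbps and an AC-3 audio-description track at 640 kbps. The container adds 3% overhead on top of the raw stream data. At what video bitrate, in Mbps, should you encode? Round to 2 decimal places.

Budget: 2.5 GiB = 21474.8 Mb.
Stream payload after overhead: 21474.8 / 1.03 = 20849.4 Mb.
37 min = 2220 s
Total bitrate budget: 20849.4 Mb / 2220 s = 9.392 Mbps.
Audio total: 128 + 640 = 768 kbps = 0.768 Mbps.
Video: 9.392 − 0.768 = 8.624 Mbps.

8.62 Mbps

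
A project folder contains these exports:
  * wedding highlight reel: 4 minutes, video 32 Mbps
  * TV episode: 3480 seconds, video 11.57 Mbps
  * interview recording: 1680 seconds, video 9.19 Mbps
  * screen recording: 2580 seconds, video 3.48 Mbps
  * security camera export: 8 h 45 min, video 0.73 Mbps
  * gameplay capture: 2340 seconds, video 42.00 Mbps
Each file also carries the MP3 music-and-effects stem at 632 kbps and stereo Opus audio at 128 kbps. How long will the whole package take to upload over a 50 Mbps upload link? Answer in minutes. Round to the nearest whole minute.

Audio total: 632 + 128 = 760 kbps = 0.760 Mbps.
wedding highlight reel: 32.760 Mbps × 240 s = 7862.4 Mb
TV episode: 12.330 Mbps × 3480 s = 42908.4 Mb
interview recording: 9.950 Mbps × 1680 s = 16716.0 Mb
screen recording: 4.240 Mbps × 2580 s = 10939.2 Mb
security camera export: 1.490 Mbps × 31500 s = 46935.0 Mb
gameplay capture: 42.760 Mbps × 2340 s = 100058.4 Mb
Total: 225419.4 Mb = 28177.4 MB.
At 50 Mbps: 225419.4 / 50 = 4508 s ≈ 75.1 minutes.

75 minutes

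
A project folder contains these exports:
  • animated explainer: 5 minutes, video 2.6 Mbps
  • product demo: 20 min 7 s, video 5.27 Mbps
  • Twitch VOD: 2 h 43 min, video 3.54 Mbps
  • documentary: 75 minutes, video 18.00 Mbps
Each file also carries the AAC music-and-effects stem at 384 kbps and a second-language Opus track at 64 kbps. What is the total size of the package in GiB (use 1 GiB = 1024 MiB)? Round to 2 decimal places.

15.11 GiB

Audio total: 384 + 64 = 448 kbps = 0.448 Mbps.
animated explainer: 3.048 Mbps × 300 s = 914.4 Mb
product demo: 5.718 Mbps × 1207 s = 6901.6 Mb
Twitch VOD: 3.988 Mbps × 9780 s = 39002.6 Mb
documentary: 18.448 Mbps × 4500 s = 83016.0 Mb
Total: 129834.7 Mb = 16229.3 MB.
= 15.11 GiB.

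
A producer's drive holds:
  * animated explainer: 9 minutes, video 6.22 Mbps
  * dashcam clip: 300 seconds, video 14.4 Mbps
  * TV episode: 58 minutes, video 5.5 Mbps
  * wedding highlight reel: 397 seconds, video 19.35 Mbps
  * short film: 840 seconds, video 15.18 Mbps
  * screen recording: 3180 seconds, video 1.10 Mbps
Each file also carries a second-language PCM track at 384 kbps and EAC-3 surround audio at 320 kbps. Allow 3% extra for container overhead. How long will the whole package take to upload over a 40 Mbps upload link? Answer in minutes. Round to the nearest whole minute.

Audio total: 384 + 320 = 704 kbps = 0.704 Mbps.
animated explainer: 6.924 Mbps × 540 s × 1.03 = 3851.1 Mb
dashcam clip: 15.104 Mbps × 300 s × 1.03 = 4667.1 Mb
TV episode: 6.204 Mbps × 3480 s × 1.03 = 22237.6 Mb
wedding highlight reel: 20.054 Mbps × 397 s × 1.03 = 8200.3 Mb
short film: 15.884 Mbps × 840 s × 1.03 = 13742.8 Mb
screen recording: 1.804 Mbps × 3180 s × 1.03 = 5908.8 Mb
Total: 58607.8 Mb = 7326.0 MB.
At 40 Mbps: 58607.8 / 40 = 1465 s ≈ 24.4 minutes.

24 minutes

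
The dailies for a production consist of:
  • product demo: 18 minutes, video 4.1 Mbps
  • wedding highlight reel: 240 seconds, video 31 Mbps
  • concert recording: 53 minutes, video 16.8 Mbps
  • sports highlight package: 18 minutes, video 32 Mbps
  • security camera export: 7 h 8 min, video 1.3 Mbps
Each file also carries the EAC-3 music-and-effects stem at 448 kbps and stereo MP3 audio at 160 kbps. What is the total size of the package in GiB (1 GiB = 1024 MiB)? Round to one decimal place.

17.7 GiB

Audio total: 448 + 160 = 608 kbps = 0.608 Mbps.
product demo: 4.708 Mbps × 1080 s = 5084.6 Mb
wedding highlight reel: 31.608 Mbps × 240 s = 7585.9 Mb
concert recording: 17.408 Mbps × 3180 s = 55357.4 Mb
sports highlight package: 32.608 Mbps × 1080 s = 35216.6 Mb
security camera export: 1.908 Mbps × 25680 s = 48997.4 Mb
Total: 152242.1 Mb = 19030.3 MB.
= 17.72 GiB.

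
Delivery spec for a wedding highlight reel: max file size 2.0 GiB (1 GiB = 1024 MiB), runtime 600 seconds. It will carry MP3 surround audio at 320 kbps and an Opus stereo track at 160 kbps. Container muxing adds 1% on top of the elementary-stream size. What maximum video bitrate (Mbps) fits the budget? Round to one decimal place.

Budget: 2.0 GiB = 17179.9 Mb.
Stream payload after overhead: 17179.9 / 1.01 = 17009.8 Mb.
Total bitrate budget: 17009.8 Mb / 600 s = 28.350 Mbps.
Audio total: 320 + 160 = 480 kbps = 0.480 Mbps.
Video: 28.350 − 0.480 = 27.870 Mbps.

27.9 Mbps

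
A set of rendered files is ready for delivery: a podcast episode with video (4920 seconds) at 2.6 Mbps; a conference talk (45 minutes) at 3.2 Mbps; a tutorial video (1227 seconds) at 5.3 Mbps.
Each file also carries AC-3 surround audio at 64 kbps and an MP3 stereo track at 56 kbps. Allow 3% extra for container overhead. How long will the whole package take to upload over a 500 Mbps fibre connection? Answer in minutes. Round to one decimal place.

Audio total: 64 + 56 = 120 kbps = 0.120 Mbps.
podcast episode with video: 2.720 Mbps × 4920 s × 1.03 = 13783.9 Mb
conference talk: 3.320 Mbps × 2700 s × 1.03 = 9232.9 Mb
tutorial video: 5.420 Mbps × 1227 s × 1.03 = 6849.9 Mb
Total: 29866.6 Mb = 3733.3 MB.
At 500 Mbps: 29866.6 / 500 = 60 s ≈ 0.996 minutes.

1.0 minutes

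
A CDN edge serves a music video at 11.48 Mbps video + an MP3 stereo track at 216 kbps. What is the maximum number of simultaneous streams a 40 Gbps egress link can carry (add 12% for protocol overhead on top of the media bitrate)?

Audio: 216 kbps = 0.216 Mbps.
Per-viewer media rate: 11.696 Mbps.
On the wire with 12% overhead: 13.100 Mbps.
40 Gbps = 40,000 Mbps; 40,000 / 13.100 = 3053.55 → 3053 viewers.

3053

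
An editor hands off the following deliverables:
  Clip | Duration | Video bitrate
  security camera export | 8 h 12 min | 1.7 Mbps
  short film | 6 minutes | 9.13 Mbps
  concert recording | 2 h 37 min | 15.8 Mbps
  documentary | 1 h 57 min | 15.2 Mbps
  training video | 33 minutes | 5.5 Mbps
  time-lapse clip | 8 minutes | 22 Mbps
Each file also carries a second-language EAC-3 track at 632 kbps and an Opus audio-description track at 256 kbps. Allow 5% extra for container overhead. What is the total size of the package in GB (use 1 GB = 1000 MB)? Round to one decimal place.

49.1 GB

Audio total: 632 + 256 = 888 kbps = 0.888 Mbps.
security camera export: 2.588 Mbps × 29520 s × 1.05 = 80217.6 Mb
short film: 10.018 Mbps × 360 s × 1.05 = 3786.8 Mb
concert recording: 16.688 Mbps × 9420 s × 1.05 = 165061.0 Mb
documentary: 16.088 Mbps × 7020 s × 1.05 = 118584.6 Mb
training video: 6.388 Mbps × 1980 s × 1.05 = 13280.7 Mb
time-lapse clip: 22.888 Mbps × 480 s × 1.05 = 11535.6 Mb
Total: 392466.3 Mb = 49058.3 MB.
= 49.06 GB.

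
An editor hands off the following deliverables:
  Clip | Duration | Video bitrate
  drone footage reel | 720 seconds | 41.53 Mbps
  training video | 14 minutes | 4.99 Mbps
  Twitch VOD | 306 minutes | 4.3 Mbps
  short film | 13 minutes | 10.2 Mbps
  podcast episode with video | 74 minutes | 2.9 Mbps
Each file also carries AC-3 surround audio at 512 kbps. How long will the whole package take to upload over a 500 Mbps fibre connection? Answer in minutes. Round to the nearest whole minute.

5 minutes

Audio: 512 kbps = 0.512 Mbps.
drone footage reel: 42.042 Mbps × 720 s = 30270.2 Mb
training video: 5.502 Mbps × 840 s = 4621.7 Mb
Twitch VOD: 4.812 Mbps × 18360 s = 88348.3 Mb
short film: 10.712 Mbps × 780 s = 8355.4 Mb
podcast episode with video: 3.412 Mbps × 4440 s = 15149.3 Mb
Total: 146744.9 Mb = 18343.1 MB.
At 500 Mbps: 146744.9 / 500 = 293 s ≈ 4.89 minutes.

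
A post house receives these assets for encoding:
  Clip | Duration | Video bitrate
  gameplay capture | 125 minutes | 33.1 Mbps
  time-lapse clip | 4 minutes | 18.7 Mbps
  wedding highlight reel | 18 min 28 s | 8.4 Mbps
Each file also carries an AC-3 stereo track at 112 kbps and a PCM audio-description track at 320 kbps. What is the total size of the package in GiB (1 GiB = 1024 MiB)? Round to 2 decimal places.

30.95 GiB

Audio total: 112 + 320 = 432 kbps = 0.432 Mbps.
gameplay capture: 33.532 Mbps × 7500 s = 251490.0 Mb
time-lapse clip: 19.132 Mbps × 240 s = 4591.7 Mb
wedding highlight reel: 8.832 Mbps × 1108 s = 9785.9 Mb
Total: 265867.5 Mb = 33233.4 MB.
= 30.95 GiB.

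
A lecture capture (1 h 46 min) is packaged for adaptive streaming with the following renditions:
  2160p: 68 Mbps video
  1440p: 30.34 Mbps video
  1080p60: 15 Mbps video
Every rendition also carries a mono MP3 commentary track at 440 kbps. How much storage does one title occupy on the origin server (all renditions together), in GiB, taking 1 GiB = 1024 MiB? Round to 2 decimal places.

1 h 46 min = 106 min = 6360 s
Audio: 440 kbps = 0.440 Mbps.
Sum of rendition bitrates: (68+0.440) + (30.34+0.440) + (15+0.440) = 114.660 Mbps.
× 6360 s = 729,238 Mb = 91,155 MB = 84.89 GiB.

84.89 GiB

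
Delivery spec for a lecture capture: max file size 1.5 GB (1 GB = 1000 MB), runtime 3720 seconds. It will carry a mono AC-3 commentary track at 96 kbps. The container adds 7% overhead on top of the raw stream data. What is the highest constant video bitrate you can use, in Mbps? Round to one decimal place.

2.9 Mbps

Budget: 1.5 GB = 12000.0 Mb.
Stream payload after overhead: 12000.0 / 1.07 = 11215.0 Mb.
Total bitrate budget: 11215.0 Mb / 3720 s = 3.015 Mbps.
Audio: 96 kbps = 0.096 Mbps.
Video: 3.015 − 0.096 = 2.919 Mbps.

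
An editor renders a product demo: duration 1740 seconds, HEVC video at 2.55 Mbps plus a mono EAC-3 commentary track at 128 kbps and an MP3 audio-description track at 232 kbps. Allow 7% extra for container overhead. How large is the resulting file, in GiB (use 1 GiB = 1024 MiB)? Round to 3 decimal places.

0.631 GiB

Audio total: 128 + 232 = 360 kbps = 0.360 Mbps.
Total bitrate: 2.55 + 0.360 = 2.910 Mbps.
Stream data: 2.910 Mbps × 1740 s = 5063.4 Mb.
With 7% container overhead: ×1.07.
5,418 Mb = 677,229,750 bytes ÷ 1,073,741,824 = 0.6307 GiB.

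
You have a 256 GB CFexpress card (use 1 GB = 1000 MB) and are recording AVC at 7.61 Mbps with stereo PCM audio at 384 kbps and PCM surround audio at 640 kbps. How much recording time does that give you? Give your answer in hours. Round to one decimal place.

Audio total: 384 + 640 = 1024 kbps = 1.024 Mbps.
Total bitrate: 7.61 + 1.024 = 8.634 Mbps.
Capacity: 256 GB = 2,048,000 Mb.
Recording time: 2,048,000 / 8.634 = 237,202 s ≈ 65.9 hours.

65.9 hours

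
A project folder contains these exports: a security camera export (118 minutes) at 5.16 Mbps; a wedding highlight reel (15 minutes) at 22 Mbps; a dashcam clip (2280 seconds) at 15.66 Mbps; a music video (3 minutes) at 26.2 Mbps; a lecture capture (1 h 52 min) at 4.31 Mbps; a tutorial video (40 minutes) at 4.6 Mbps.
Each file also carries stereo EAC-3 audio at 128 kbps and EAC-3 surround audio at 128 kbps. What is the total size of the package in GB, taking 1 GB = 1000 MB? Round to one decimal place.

17.7 GB

Audio total: 128 + 128 = 256 kbps = 0.256 Mbps.
security camera export: 5.416 Mbps × 7080 s = 38345.3 Mb
wedding highlight reel: 22.256 Mbps × 900 s = 20030.4 Mb
dashcam clip: 15.916 Mbps × 2280 s = 36288.5 Mb
music video: 26.456 Mbps × 180 s = 4762.1 Mb
lecture capture: 4.566 Mbps × 6720 s = 30683.5 Mb
tutorial video: 4.856 Mbps × 2400 s = 11654.4 Mb
Total: 141764.2 Mb = 17720.5 MB.
= 17.72 GB.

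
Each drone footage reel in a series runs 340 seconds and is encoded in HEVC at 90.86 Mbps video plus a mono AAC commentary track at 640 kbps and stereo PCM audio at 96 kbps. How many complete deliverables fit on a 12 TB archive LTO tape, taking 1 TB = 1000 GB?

Audio total: 640 + 96 = 736 kbps = 0.736 Mbps.
Total bitrate: 91.596 Mbps.
Per item: 91.596 Mbps × 340 s = 31,143 Mb = 3,893 MB.
Capacity: 12 TB = 96,000,000 Mb; 3082.59 items → 3082 complete.

3082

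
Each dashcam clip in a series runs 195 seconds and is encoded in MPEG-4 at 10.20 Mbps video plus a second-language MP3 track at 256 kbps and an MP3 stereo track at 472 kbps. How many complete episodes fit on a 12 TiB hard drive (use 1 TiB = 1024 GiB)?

49533

Audio total: 256 + 472 = 728 kbps = 0.728 Mbps.
Total bitrate: 10.928 Mbps.
Per item: 10.928 Mbps × 195 s = 2,131 Mb = 266.4 MB.
Capacity: 12 TiB = 105,553,116 Mb; 49533.13 items → 49533 complete.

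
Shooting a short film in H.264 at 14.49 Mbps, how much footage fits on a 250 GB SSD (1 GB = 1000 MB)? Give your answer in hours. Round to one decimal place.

Capacity: 250 GB = 2,000,000 Mb.
Recording time: 2,000,000 / 14.490 = 138,026 s ≈ 38.3 hours.

38.3 hours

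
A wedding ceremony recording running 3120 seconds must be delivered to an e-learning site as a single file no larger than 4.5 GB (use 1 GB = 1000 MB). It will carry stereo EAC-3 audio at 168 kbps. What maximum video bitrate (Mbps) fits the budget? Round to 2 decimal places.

11.37 Mbps

Budget: 4.5 GB = 36000.0 Mb.
Total bitrate budget: 36000.0 Mb / 3120 s = 11.538 Mbps.
Audio: 168 kbps = 0.168 Mbps.
Video: 11.538 − 0.168 = 11.370 Mbps.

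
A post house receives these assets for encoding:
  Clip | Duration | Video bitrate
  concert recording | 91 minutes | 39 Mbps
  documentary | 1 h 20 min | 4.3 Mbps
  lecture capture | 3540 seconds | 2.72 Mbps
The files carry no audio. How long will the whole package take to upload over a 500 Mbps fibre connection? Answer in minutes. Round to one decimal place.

concert recording: 39.000 Mbps × 5460 s = 212940.0 Mb
documentary: 4.300 Mbps × 4800 s = 20640.0 Mb
lecture capture: 2.720 Mbps × 3540 s = 9628.8 Mb
Total: 243208.8 Mb = 30401.1 MB.
At 500 Mbps: 243208.8 / 500 = 486 s ≈ 8.11 minutes.

8.1 minutes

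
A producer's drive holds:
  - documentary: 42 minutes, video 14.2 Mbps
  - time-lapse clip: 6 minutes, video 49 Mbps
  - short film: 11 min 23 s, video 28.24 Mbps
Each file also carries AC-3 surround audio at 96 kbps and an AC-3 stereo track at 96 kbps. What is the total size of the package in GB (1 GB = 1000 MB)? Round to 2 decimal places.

9.17 GB

Audio total: 96 + 96 = 192 kbps = 0.192 Mbps.
documentary: 14.392 Mbps × 2520 s = 36267.8 Mb
time-lapse clip: 49.192 Mbps × 360 s = 17709.1 Mb
short film: 28.432 Mbps × 683 s = 19419.1 Mb
Total: 73396.0 Mb = 9174.5 MB.
= 9.175 GB.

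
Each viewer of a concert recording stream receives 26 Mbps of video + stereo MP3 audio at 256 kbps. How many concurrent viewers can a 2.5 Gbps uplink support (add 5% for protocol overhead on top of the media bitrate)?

90

Audio: 256 kbps = 0.256 Mbps.
Per-viewer media rate: 26.256 Mbps.
On the wire with 5% overhead: 27.569 Mbps.
2.5 Gbps = 2,500 Mbps; 2,500 / 27.569 = 90.68 → 90 viewers.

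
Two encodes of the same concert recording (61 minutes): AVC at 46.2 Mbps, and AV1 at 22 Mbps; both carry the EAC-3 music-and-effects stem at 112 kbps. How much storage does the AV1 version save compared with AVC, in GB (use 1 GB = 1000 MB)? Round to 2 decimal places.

61 min = 3660 s
Audio: 112 kbps = 0.112 Mbps.
AVC: 46.312 Mbps × 3660 s = 169501.9 Mb = 21.188 GB.
AV1: 22.112 Mbps × 3660 s = 80929.9 Mb = 10.116 GB.
Saving: 21.188 − 10.116 = 11.072 GB.

11.07 GB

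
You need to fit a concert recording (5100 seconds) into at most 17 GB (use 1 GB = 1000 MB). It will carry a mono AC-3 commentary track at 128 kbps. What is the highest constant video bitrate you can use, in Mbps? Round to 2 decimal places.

26.54 Mbps

Budget: 17 GB = 136000.0 Mb.
Total bitrate budget: 136000.0 Mb / 5100 s = 26.667 Mbps.
Audio: 128 kbps = 0.128 Mbps.
Video: 26.667 − 0.128 = 26.539 Mbps.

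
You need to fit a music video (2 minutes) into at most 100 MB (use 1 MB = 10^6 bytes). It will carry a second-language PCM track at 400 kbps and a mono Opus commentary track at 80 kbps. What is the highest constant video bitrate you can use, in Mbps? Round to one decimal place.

Budget: 100 MB = 800.0 Mb.
2 min = 120 s
Total bitrate budget: 800.0 Mb / 120 s = 6.667 Mbps.
Audio total: 400 + 80 = 480 kbps = 0.480 Mbps.
Video: 6.667 − 0.480 = 6.187 Mbps.

6.2 Mbps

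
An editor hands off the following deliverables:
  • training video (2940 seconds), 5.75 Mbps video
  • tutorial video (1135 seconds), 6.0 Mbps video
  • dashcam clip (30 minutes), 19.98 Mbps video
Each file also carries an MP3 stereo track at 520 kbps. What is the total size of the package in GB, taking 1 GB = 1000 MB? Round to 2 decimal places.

7.84 GB

Audio: 520 kbps = 0.520 Mbps.
training video: 6.270 Mbps × 2940 s = 18433.8 Mb
tutorial video: 6.520 Mbps × 1135 s = 7400.2 Mb
dashcam clip: 20.500 Mbps × 1800 s = 36900.0 Mb
Total: 62734.0 Mb = 7841.8 MB.
= 7.842 GB.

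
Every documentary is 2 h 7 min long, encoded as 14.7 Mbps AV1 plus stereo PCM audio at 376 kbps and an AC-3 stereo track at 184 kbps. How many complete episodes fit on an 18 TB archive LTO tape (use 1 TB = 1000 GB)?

1238

2 h 7 min = 127 min = 7620 s
Audio total: 376 + 184 = 560 kbps = 0.560 Mbps.
Total bitrate: 15.260 Mbps.
Per item: 15.260 Mbps × 7620 s = 116,281 Mb = 14,535 MB.
Capacity: 18 TB = 144,000,000 Mb; 1238.38 items → 1238 complete.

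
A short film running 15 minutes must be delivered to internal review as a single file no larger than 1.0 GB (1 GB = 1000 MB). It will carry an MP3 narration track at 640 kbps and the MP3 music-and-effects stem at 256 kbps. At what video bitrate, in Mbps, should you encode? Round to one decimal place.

Budget: 1.0 GB = 8000.0 Mb.
15 min = 900 s
Total bitrate budget: 8000.0 Mb / 900 s = 8.889 Mbps.
Audio total: 640 + 256 = 896 kbps = 0.896 Mbps.
Video: 8.889 − 0.896 = 7.993 Mbps.

8.0 Mbps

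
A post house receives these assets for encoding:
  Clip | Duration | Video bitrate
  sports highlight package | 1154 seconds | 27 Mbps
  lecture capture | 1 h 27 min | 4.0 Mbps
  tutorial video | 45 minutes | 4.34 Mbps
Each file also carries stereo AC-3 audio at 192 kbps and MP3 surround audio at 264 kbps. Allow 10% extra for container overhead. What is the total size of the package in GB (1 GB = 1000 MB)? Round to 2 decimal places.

9.34 GB

Audio total: 192 + 264 = 456 kbps = 0.456 Mbps.
sports highlight package: 27.456 Mbps × 1154 s × 1.10 = 34852.6 Mb
lecture capture: 4.456 Mbps × 5220 s × 1.10 = 25586.4 Mb
tutorial video: 4.796 Mbps × 2700 s × 1.10 = 14244.1 Mb
Total: 74683.1 Mb = 9335.4 MB.
= 9.335 GB.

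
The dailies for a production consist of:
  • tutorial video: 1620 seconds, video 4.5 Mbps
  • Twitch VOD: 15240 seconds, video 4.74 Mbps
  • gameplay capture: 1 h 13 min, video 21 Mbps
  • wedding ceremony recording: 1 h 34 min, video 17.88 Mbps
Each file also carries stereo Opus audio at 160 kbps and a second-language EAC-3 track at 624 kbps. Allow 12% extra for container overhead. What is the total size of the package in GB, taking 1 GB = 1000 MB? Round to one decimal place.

Audio total: 160 + 624 = 784 kbps = 0.784 Mbps.
tutorial video: 5.284 Mbps × 1620 s × 1.12 = 9587.3 Mb
Twitch VOD: 5.524 Mbps × 15240 s × 1.12 = 94288.1 Mb
gameplay capture: 21.784 Mbps × 4380 s × 1.12 = 106863.6 Mb
wedding ceremony recording: 18.664 Mbps × 5640 s × 1.12 = 117896.8 Mb
Total: 328635.7 Mb = 41079.5 MB.
= 41.08 GB.

41.1 GB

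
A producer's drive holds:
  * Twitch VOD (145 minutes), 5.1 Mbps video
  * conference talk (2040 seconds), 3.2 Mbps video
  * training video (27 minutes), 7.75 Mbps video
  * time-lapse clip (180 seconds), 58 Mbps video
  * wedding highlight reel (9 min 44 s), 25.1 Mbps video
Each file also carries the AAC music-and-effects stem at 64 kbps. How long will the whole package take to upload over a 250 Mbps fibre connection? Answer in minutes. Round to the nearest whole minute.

6 minutes

Audio: 64 kbps = 0.064 Mbps.
Twitch VOD: 5.164 Mbps × 8700 s = 44926.8 Mb
conference talk: 3.264 Mbps × 2040 s = 6658.6 Mb
training video: 7.814 Mbps × 1620 s = 12658.7 Mb
time-lapse clip: 58.064 Mbps × 180 s = 10451.5 Mb
wedding highlight reel: 25.164 Mbps × 584 s = 14695.8 Mb
Total: 89391.3 Mb = 11173.9 MB.
At 250 Mbps: 89391.3 / 250 = 358 s ≈ 5.96 minutes.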